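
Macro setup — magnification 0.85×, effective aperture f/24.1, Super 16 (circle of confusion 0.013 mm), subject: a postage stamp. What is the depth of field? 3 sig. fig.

0.867 mm

At magnification m, DoF ≈ 2·N_eff·c/m² = 2 × 24.1 × 0.013 / 0.85² = 0.6266 / 0.7225 ≈ 0.867 mm.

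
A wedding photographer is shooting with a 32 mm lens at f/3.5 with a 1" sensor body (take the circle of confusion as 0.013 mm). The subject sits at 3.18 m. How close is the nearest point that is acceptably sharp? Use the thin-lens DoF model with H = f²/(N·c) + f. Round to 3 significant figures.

2.79 m

Hyperfocal distance H = f²/(N·c) + f = 32²/(3.5 × 0.013) + 32 = 1024/0.0455 + 32 ≈ 22537.5 mm ≈ 22.54 m.
Near limit Dn = s·(H − f)/(H + s − 2f) = 3180 × (22537.5 − 32) / (22537.5 + 3180 − 2 × 32) = 3180 × 22505.5 / 25653.5 ≈ 2789.8 mm ≈ 2.79 m.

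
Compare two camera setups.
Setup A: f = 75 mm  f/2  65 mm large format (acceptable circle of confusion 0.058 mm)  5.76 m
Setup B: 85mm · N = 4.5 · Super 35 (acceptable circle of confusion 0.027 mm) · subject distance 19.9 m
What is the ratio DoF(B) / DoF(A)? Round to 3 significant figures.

10.9

Setup A: H = 75²/(2×0.058) + 75 ≈ 48566.4 mm; DoF = Df − Dn = 6525.0 − 5155.6 ≈ 1369.4 mm.
Setup B: H = 85²/(4.5×0.027) + 85 ≈ 59550.0 mm; DoF = Df − Dn = 29845 − 14926 ≈ 14919 mm.
Ratio = 14919 / 1369.4 ≈ 10.9.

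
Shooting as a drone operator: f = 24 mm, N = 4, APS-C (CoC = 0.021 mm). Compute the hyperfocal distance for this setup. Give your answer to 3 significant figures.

6.88 m

Hyperfocal distance H = f²/(N·c) + f = 24²/(4 × 0.021) + 24 = 576/0.084 + 24 ≈ 6881.1 mm ≈ 6.88 m.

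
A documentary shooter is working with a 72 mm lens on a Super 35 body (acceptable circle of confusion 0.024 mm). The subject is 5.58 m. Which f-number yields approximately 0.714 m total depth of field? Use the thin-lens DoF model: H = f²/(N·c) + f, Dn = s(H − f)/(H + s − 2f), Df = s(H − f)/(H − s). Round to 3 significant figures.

f/2.50

Write h = H − f = f²/(N·c). The thin-lens limits are Dn = s·h/(h + (s−f)) and Df = s·h/(h − (s−f)), so DoF = Df − Dn = 2·s·(s−f)·h / (h² − (s−f)²).
That is a quadratic in h: DoF·h² − 2·s·(s−f)·h − DoF·(s−f)² = 0 ⇒ h = (s−f)·(s + √(s² + DoF²)) / DoF = 5508 × (5580 + √(5580² + 714²)) / 714 = 5508 × (5580 + 5625.50) / 714 ≈ 86442 mm.
Then N = f²/(c·h) = 72² / (0.024 × 86442) = 5184 / 2074.6 ≈ 2.50.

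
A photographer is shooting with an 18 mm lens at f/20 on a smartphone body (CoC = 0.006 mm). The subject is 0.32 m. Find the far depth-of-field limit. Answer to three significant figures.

Hyperfocal distance H = f²/(N·c) + f = 18²/(20 × 0.006) + 18 = 324/0.12 + 18 ≈ 2718.0 mm ≈ 2.718 m.
Far limit Df = s·(H − f)/(H − s) = 320 × (2718.0 − 18) / (2718.0 − 320) = 320 × 2700.0 / 2398.0 ≈ 360.30 mm.

360 mm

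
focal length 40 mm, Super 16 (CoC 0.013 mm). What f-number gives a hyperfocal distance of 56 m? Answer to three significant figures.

f/2.20

Rearrange H = f²/(N·c) + f for N: N = f² / ((H − f)·c).
N = 40² / ((56000 − 40) × 0.013) = 1600 / 727.5 ≈ 2.20.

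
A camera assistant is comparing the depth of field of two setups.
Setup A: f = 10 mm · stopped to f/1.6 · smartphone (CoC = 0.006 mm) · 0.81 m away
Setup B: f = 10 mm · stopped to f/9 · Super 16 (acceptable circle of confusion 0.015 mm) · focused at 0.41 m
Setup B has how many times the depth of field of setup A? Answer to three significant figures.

4.99

Setup A: H = 10²/(1.6×0.006) + 10 ≈ 10426.7 mm; DoF = Df − Dn = 877.38 − 752.23 ≈ 125.15 mm.
Setup B: H = 10²/(9×0.015) + 10 ≈ 750.7 mm; DoF = Df − Dn = 891.30 − 266.23 ≈ 625.07 mm.
Ratio = 625.07 / 125.15 ≈ 4.99.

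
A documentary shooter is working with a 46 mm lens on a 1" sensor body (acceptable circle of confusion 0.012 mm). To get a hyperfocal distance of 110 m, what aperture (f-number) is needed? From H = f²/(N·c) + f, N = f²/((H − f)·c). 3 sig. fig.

f/1.60

Rearrange H = f²/(N·c) + f for N: N = f² / ((H − f)·c).
N = 46² / ((110000 − 46) × 0.012) = 2116 / 1319 ≈ 1.60.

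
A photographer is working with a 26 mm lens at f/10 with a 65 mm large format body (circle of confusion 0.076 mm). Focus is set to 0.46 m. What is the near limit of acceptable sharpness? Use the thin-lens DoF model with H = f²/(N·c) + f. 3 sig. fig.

309 mm

Hyperfocal distance H = f²/(N·c) + f = 26²/(10 × 0.076) + 26 = 676/0.76 + 26 ≈ 915.5 mm ≈ 0.915 m.
Near limit Dn = s·(H − f)/(H + s − 2f) = 460 × (915.5 − 26) / (915.5 + 460 − 2 × 26) = 460 × 889.5 / 1323.5 ≈ 309.15 mm.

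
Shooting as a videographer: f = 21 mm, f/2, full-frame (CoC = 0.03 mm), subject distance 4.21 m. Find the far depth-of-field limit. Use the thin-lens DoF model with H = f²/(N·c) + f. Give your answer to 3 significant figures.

9.79 m

Hyperfocal distance H = f²/(N·c) + f = 21²/(2 × 0.03) + 21 = 441/0.06 + 21 ≈ 7371.0 mm ≈ 7.371 m.
Far limit Df = s·(H − f)/(H − s) = 4210 × (7371.0 − 21) / (7371.0 − 4210) = 4210 × 7350.0 / 3161.0 ≈ 9789.1 mm ≈ 9.79 m.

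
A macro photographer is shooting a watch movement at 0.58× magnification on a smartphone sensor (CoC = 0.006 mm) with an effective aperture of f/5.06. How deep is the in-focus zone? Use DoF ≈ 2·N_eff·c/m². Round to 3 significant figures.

0.180 mm

At magnification m, DoF ≈ 2·N_eff·c/m² = 2 × 5.06 × 0.006 / 0.58² = 0.06072 / 0.3364 ≈ 0.18 mm.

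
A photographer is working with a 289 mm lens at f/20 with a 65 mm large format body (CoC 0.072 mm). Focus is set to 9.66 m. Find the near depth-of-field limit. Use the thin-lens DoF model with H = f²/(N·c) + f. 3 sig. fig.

8.32 m

Hyperfocal distance H = f²/(N·c) + f = 289²/(20 × 0.072) + 289 = 83521/1.44 + 289 ≈ 58289.7 mm ≈ 58.29 m.
Near limit Dn = s·(H − f)/(H + s − 2f) = 9660 × (58289.7 − 289) / (58289.7 + 9660 − 2 × 289) = 9660 × 58000.7 / 67371.7 ≈ 8316.4 mm ≈ 8.32 m.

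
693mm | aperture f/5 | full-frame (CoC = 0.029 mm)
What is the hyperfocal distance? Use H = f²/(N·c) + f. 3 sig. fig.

Hyperfocal distance H = f²/(N·c) + f = 693²/(5 × 0.029) + 693 = 480249/0.145 + 693 ≈ 3312755.1 mm ≈ 3310 m.

3310 m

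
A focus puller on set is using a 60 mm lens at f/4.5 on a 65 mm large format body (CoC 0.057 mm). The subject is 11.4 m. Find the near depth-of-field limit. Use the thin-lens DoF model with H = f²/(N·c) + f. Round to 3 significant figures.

6.31 m

Hyperfocal distance H = f²/(N·c) + f = 60²/(4.5 × 0.057) + 60 = 3600/0.2565 + 60 ≈ 14095.1 mm ≈ 14.10 m.
Near limit Dn = s·(H − f)/(H + s − 2f) = 11400 × (14095.1 − 60) / (14095.1 + 11400 − 2 × 60) = 11400 × 14035.1 / 25375.1 ≈ 6305.4 mm ≈ 6.31 m.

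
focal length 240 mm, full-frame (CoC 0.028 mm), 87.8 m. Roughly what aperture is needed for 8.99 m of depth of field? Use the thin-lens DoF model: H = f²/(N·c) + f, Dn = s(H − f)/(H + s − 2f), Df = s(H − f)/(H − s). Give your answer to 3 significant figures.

f/1.20

Write h = H − f = f²/(N·c). The thin-lens limits are Dn = s·h/(h + (s−f)) and Df = s·h/(h − (s−f)), so DoF = Df − Dn = 2·s·(s−f)·h / (h² − (s−f)²).
That is a quadratic in h: DoF·h² − 2·s·(s−f)·h − DoF·(s−f)² = 0 ⇒ h = (s−f)·(s + √(s² + DoF²)) / DoF = 87560 × (87800 + √(87800² + 8990²)) / 8990 = 87560 × (87800 + 88259.1) / 8990 ≈ 1714764 mm.
Then N = f²/(c·h) = 240² / (0.028 × 1714764) = 57600 / 48013 ≈ 1.20.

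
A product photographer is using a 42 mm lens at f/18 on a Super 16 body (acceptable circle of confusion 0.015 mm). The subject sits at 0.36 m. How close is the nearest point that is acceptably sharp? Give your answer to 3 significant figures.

343 mm

Hyperfocal distance H = f²/(N·c) + f = 42²/(18 × 0.015) + 42 = 1764/0.27 + 42 ≈ 6575.3 mm ≈ 6.575 m.
Near limit Dn = s·(H − f)/(H + s − 2f) = 360 × (6575.3 − 42) / (6575.3 + 360 − 2 × 42) = 360 × 6533.3 / 6851.3 ≈ 343.29 mm.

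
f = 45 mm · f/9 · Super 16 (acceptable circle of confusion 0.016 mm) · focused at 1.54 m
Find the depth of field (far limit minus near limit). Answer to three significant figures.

331 mm

Hyperfocal distance H = f²/(N·c) + f = 45²/(9 × 0.016) + 45 = 2025/0.144 + 45 ≈ 14107.5 mm ≈ 14.11 m.
Near limit Dn = s·(H − f)/(H + s − 2f) = 1540 × (14107.5 − 45) / (14107.5 + 1540 − 2 × 45) = 1540 × 14062.5 / 15557.5 ≈ 1392.01 mm.
Far limit Df = s·(H − f)/(H − s) = 1540 × (14107.5 − 45) / (14107.5 − 1540) = 1540 × 14062.5 / 12567.5 ≈ 1723.19 mm.
Depth of field = Df − Dn = 1723.19 − 1392.01 ≈ 331.18 mm.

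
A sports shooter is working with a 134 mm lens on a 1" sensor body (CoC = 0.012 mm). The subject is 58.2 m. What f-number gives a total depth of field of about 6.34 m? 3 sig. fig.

Write h = H − f = f²/(N·c). The thin-lens limits are Dn = s·h/(h + (s−f)) and Df = s·h/(h − (s−f)), so DoF = Df − Dn = 2·s·(s−f)·h / (h² − (s−f)²).
That is a quadratic in h: DoF·h² − 2·s·(s−f)·h − DoF·(s−f)² = 0 ⇒ h = (s−f)·(s + √(s² + DoF²)) / DoF = 58066 × (58200 + √(58200² + 6340²)) / 6340 = 58066 × (58200 + 58544.3) / 6340 ≈ 1069223 mm.
Then N = f²/(c·h) = 134² / (0.012 × 1069223) = 17956 / 12831 ≈ 1.40.

f/1.40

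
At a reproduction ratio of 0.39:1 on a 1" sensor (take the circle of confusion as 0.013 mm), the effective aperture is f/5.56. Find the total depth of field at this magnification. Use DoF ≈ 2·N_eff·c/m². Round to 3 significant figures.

0.950 mm

At magnification m, DoF ≈ 2·N_eff·c/m² = 2 × 5.56 × 0.013 / 0.39² = 0.1446 / 0.1521 ≈ 0.95 mm.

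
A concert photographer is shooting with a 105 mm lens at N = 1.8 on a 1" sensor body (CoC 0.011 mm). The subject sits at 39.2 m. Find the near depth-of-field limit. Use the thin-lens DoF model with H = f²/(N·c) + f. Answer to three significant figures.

36.6 m

Hyperfocal distance H = f²/(N·c) + f = 105²/(1.8 × 0.011) + 105 = 11025/0.0198 + 105 ≈ 556923.2 mm ≈ 556.9 m.
Near limit Dn = s·(H − f)/(H + s − 2f) = 39200 × (556923.2 − 105) / (556923.2 + 39200 − 2 × 105) = 39200 × 556818.2 / 595913.2 ≈ 36628 mm ≈ 36.6 m.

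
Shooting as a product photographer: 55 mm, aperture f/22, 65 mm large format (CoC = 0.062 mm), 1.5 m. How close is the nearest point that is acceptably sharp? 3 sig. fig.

Hyperfocal distance H = f²/(N·c) + f = 55²/(22 × 0.062) + 55 = 3025/1.364 + 55 ≈ 2272.7 mm ≈ 2.273 m.
Near limit Dn = s·(H − f)/(H + s − 2f) = 1500 × (2272.7 − 55) / (2272.7 + 1500 − 2 × 55) = 1500 × 2217.7 / 3662.7 ≈ 908.23 mm ≈ 0.908 m.

0.908 m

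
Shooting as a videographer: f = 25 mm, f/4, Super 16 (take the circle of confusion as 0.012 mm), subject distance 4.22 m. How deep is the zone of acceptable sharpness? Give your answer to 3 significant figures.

3.03 m

Hyperfocal distance H = f²/(N·c) + f = 25²/(4 × 0.012) + 25 = 625/0.048 + 25 ≈ 13045.8 mm ≈ 13.05 m.
Near limit Dn = s·(H − f)/(H + s − 2f) = 4220 × (13045.8 − 25) / (13045.8 + 4220 − 2 × 25) = 4220 × 13020.8 / 17215.8 ≈ 3191.7 mm.
Far limit Df = s·(H − f)/(H − s) = 4220 × (13045.8 − 25) / (13045.8 − 4220) = 4220 × 13020.8 / 8825.8 ≈ 6225.8 mm.
Depth of field = Df − Dn = 6225.8 − 3191.7 ≈ 3034.1 mm ≈ 3.03 m.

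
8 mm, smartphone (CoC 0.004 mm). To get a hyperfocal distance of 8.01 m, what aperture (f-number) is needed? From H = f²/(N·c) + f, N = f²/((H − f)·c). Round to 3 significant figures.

f/2.00

Rearrange H = f²/(N·c) + f for N: N = f² / ((H − f)·c).
N = 8² / ((8010 − 8) × 0.004) = 64 / 32.01 ≈ 2.00.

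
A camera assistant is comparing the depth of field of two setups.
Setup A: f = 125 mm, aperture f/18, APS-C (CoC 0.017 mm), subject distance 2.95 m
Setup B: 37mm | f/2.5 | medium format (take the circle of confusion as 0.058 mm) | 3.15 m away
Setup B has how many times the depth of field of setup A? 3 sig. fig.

7.12

Setup A: H = 125²/(18×0.017) + 125 ≈ 51187.1 mm; DoF = Df − Dn = 3122.77 − 2795.35 ≈ 327.42 mm.
Setup B: H = 37²/(2.5×0.058) + 37 ≈ 9478.4 mm; DoF = Df − Dn = 4699.5 − 2368.9 ≈ 2330.6 mm.
Ratio = 2330.6 / 327.42 ≈ 7.12.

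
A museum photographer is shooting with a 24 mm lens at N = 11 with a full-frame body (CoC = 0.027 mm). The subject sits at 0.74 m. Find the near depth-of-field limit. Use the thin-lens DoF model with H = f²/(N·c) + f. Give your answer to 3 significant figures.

Hyperfocal distance H = f²/(N·c) + f = 24²/(11 × 0.027) + 24 = 576/0.297 + 24 ≈ 1963.4 mm ≈ 1.963 m.
Near limit Dn = s·(H − f)/(H + s − 2f) = 740 × (1963.4 − 24) / (1963.4 + 740 − 2 × 24) = 740 × 1939.4 / 2655.4 ≈ 540.47 mm ≈ 0.540 m.

0.540 m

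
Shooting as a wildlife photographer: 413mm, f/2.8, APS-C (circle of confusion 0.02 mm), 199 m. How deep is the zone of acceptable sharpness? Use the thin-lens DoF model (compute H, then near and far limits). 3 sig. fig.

Hyperfocal distance H = f²/(N·c) + f = 413²/(2.8 × 0.02) + 413 = 170569/0.056 + 413 ≈ 3046288.0 mm ≈ 3046 m.
Near limit Dn = s·(H − f)/(H + s − 2f) = 199000 × (3046288.0 − 413) / (3046288.0 + 199000 − 2 × 413) = 199000 × 3045875.0 / 3244462.0 ≈ 186820 mm.
Far limit Df = s·(H − f)/(H − s) = 199000 × (3046288.0 − 413) / (3046288.0 − 199000) = 199000 × 3045875.0 / 2847288.0 ≈ 212879 mm.
Depth of field = Df − Dn = 212879 − 186820 ≈ 26059 mm ≈ 26.1 m.

26.1 m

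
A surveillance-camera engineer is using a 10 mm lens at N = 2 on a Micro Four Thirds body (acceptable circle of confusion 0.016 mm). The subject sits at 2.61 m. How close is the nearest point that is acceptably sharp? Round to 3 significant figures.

Hyperfocal distance H = f²/(N·c) + f = 10²/(2 × 0.016) + 10 = 100/0.032 + 10 ≈ 3135.0 mm ≈ 3.135 m.
Near limit Dn = s·(H − f)/(H + s − 2f) = 2610 × (3135.0 − 10) / (3135.0 + 2610 − 2 × 10) = 2610 × 3125.0 / 5725.0 ≈ 1424.7 mm ≈ 1.42 m.

1.42 m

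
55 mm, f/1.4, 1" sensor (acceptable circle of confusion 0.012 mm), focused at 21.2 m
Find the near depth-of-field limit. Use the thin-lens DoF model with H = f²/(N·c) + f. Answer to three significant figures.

19.0 m

Hyperfocal distance H = f²/(N·c) + f = 55²/(1.4 × 0.012) + 55 = 3025/0.0168 + 55 ≈ 180114.5 mm ≈ 180.1 m.
Near limit Dn = s·(H − f)/(H + s − 2f) = 21200 × (180114.5 − 55) / (180114.5 + 21200 − 2 × 55) = 21200 × 180059.5 / 201204.5 ≈ 18972 mm ≈ 19.0 m.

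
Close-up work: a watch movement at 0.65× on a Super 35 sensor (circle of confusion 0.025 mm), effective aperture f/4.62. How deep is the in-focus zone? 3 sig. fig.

0.547 mm

At magnification m, DoF ≈ 2·N_eff·c/m² = 2 × 4.62 × 0.025 / 0.65² = 0.231 / 0.4225 ≈ 0.547 mm.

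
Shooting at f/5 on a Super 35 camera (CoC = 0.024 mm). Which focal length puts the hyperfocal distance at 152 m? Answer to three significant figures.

From H = f²/(N·c) + f, with f ≪ H: f ≈ √(H·N·c) = √(152000 × 5 × 0.024) = √18240 ≈ 135.1 mm.
The +f correction barely moves this — solving exactly, f² + N·c·f − N·c·H = 0 ⇒ f = (−N·c + √((N·c)² + 4·N·c·H))/2 = (−0.12 + √72960)/2 ≈ 135.00 mm, so f ≈ 135 mm.

135 mm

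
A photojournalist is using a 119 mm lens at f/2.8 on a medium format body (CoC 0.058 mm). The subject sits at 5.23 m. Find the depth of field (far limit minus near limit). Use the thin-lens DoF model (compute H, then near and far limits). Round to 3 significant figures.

0.615 m

Hyperfocal distance H = f²/(N·c) + f = 119²/(2.8 × 0.058) + 119 = 14161/0.1624 + 119 ≈ 87317.3 mm ≈ 87.32 m.
Near limit Dn = s·(H − f)/(H + s − 2f) = 5230 × (87317.3 − 119) / (87317.3 + 5230 − 2 × 119) = 5230 × 87198.3 / 92309.3 ≈ 4940.42 mm.
Far limit Df = s·(H − f)/(H − s) = 5230 × (87317.3 − 119) / (87317.3 − 5230) = 5230 × 87198.3 / 82087.3 ≈ 5555.64 mm.
Depth of field = Df − Dn = 5555.64 − 4940.42 ≈ 615.22 mm ≈ 0.615 m.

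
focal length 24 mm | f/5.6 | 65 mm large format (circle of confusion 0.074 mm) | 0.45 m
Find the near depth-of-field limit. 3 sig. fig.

344 mm

Hyperfocal distance H = f²/(N·c) + f = 24²/(5.6 × 0.074) + 24 = 576/0.4144 + 24 ≈ 1414.0 mm ≈ 1.414 m.
Near limit Dn = s·(H − f)/(H + s − 2f) = 450 × (1414.0 − 24) / (1414.0 + 450 − 2 × 24) = 450 × 1390.0 / 1816.0 ≈ 344.44 mm.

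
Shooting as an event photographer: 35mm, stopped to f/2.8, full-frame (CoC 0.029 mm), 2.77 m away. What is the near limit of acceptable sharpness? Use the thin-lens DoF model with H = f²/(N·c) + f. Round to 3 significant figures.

2.34 m

Hyperfocal distance H = f²/(N·c) + f = 35²/(2.8 × 0.029) + 35 = 1225/0.0812 + 35 ≈ 15121.2 mm ≈ 15.12 m.
Near limit Dn = s·(H − f)/(H + s − 2f) = 2770 × (15121.2 − 35) / (15121.2 + 2770 − 2 × 35) = 2770 × 15086.2 / 17821.2 ≈ 2344.9 mm ≈ 2.34 m.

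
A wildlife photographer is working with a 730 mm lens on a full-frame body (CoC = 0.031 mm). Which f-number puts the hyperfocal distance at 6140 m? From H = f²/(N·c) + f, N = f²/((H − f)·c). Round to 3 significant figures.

f/2.80

Rearrange H = f²/(N·c) + f for N: N = f² / ((H − f)·c).
N = 730² / ((6140000 − 730) × 0.031) = 532900 / 190317 ≈ 2.80.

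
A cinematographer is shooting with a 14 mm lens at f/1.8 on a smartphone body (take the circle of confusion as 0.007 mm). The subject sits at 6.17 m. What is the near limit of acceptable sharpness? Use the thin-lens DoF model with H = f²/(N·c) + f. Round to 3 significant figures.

4.42 m

Hyperfocal distance H = f²/(N·c) + f = 14²/(1.8 × 0.007) + 14 = 196/0.0126 + 14 ≈ 15569.6 mm ≈ 15.57 m.
Near limit Dn = s·(H − f)/(H + s − 2f) = 6170 × (15569.6 − 14) / (15569.6 + 6170 − 2 × 14) = 6170 × 15555.6 / 21711.6 ≈ 4420.6 mm ≈ 4.42 m.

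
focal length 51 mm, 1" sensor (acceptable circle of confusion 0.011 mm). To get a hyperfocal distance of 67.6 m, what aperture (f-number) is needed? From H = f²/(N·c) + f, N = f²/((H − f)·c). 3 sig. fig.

f/3.50

Rearrange H = f²/(N·c) + f for N: N = f² / ((H − f)·c).
N = 51² / ((67600 − 51) × 0.011) = 2601 / 743.0 ≈ 3.50.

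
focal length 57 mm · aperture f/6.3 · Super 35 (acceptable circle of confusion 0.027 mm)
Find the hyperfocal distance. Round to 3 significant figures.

Hyperfocal distance H = f²/(N·c) + f = 57²/(6.3 × 0.027) + 57 = 3249/0.1701 + 57 ≈ 19157.5 mm ≈ 19.2 m.

19.2 m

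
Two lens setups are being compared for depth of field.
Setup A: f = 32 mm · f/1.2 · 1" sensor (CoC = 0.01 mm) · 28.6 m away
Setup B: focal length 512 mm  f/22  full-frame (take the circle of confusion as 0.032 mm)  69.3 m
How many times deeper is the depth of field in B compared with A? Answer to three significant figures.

1.23

Setup A: H = 32²/(1.2×0.01) + 32 ≈ 85365.3 mm; DoF = Df − Dn = 42993 − 21427 ≈ 21566 mm.
Setup B: H = 512²/(22×0.032) + 512 ≈ 372875.6 mm; DoF = Df − Dn = 85003 − 58494 ≈ 26509 mm.
Ratio = 26509 / 21566 ≈ 1.23.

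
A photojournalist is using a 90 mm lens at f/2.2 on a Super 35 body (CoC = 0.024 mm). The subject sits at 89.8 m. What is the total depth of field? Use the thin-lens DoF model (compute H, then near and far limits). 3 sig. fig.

Hyperfocal distance H = f²/(N·c) + f = 90²/(2.2 × 0.024) + 90 = 8100/0.0528 + 90 ≈ 153499.1 mm ≈ 153.5 m.
Near limit Dn = s·(H − f)/(H + s − 2f) = 89800 × (153499.1 − 90) / (153499.1 + 89800 − 2 × 90) = 89800 × 153409.1 / 243119.1 ≈ 56664 mm.
Far limit Df = s·(H − f)/(H − s) = 89800 × (153499.1 − 90) / (153499.1 − 89800) = 89800 × 153409.1 / 63699.1 ≈ 216269 mm.
Depth of field = Df − Dn = 216269 − 56664 ≈ 159605 mm ≈ 160 m.

160 m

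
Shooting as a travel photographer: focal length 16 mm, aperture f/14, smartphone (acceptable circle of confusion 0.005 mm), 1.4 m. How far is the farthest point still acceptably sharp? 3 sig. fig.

2.25 m

Hyperfocal distance H = f²/(N·c) + f = 16²/(14 × 0.005) + 16 = 256/0.07 + 16 ≈ 3673.1 mm ≈ 3.673 m.
Far limit Df = s·(H − f)/(H − s) = 1400 × (3673.1 − 16) / (3673.1 − 1400) = 1400 × 3657.1 / 2273.1 ≈ 2252.4 mm ≈ 2.25 m.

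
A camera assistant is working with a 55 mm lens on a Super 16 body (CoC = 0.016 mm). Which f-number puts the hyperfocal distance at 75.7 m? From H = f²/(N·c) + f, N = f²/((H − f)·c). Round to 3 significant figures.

f/2.50

Rearrange H = f²/(N·c) + f for N: N = f² / ((H − f)·c).
N = 55² / ((75700 − 55) × 0.016) = 3025 / 1210 ≈ 2.50.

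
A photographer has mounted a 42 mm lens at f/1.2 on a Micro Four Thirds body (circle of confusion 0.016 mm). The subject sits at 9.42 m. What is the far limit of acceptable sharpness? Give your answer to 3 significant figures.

10.5 m

Hyperfocal distance H = f²/(N·c) + f = 42²/(1.2 × 0.016) + 42 = 1764/0.0192 + 42 ≈ 91917.0 mm ≈ 91.92 m.
Far limit Df = s·(H − f)/(H − s) = 9420 × (91917.0 − 42) / (91917.0 − 9420) = 9420 × 91875.0 / 82497.0 ≈ 10491 mm ≈ 10.5 m.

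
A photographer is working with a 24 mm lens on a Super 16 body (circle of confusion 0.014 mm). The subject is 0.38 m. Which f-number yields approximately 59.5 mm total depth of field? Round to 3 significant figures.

f/8.99

Write h = H − f = f²/(N·c). The thin-lens limits are Dn = s·h/(h + (s−f)) and Df = s·h/(h − (s−f)), so DoF = Df − Dn = 2·s·(s−f)·h / (h² − (s−f)²).
That is a quadratic in h: DoF·h² − 2·s·(s−f)·h − DoF·(s−f)² = 0 ⇒ h = (s−f)·(s + √(s² + DoF²)) / DoF = 356 × (380 + √(380² + 59.5²)) / 59.5 = 356 × (380 + 384.630) / 59.5 ≈ 4574.9 mm.
Then N = f²/(c·h) = 24² / (0.014 × 4574.9) = 576 / 64.049 ≈ 8.99.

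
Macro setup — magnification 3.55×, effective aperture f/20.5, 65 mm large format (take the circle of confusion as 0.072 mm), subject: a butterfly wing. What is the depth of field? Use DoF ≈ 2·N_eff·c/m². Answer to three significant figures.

0.234 mm

At magnification m, DoF ≈ 2·N_eff·c/m² = 2 × 20.5 × 0.072 / 3.55² = 2.952 / 12.6 ≈ 0.234 mm.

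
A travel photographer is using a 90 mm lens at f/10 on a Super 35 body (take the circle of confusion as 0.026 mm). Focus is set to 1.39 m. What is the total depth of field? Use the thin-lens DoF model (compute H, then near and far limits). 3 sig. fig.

Hyperfocal distance H = f²/(N·c) + f = 90²/(10 × 0.026) + 90 = 8100/0.26 + 90 ≈ 31243.8 mm ≈ 31.24 m.
Near limit Dn = s·(H − f)/(H + s − 2f) = 1390 × (31243.8 − 90) / (31243.8 + 1390 − 2 × 90) = 1390 × 31153.8 / 32453.8 ≈ 1334.32 mm.
Far limit Df = s·(H − f)/(H − s) = 1390 × (31243.8 − 90) / (31243.8 − 1390) = 1390 × 31153.8 / 29853.8 ≈ 1450.53 mm.
Depth of field = Df − Dn = 1450.53 − 1334.32 ≈ 116.21 mm.

116 mm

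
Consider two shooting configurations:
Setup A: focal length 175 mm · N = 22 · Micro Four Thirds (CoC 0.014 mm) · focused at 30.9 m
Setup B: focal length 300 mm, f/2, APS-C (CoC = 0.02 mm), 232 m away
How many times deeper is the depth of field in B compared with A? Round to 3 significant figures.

2.29

Setup A: H = 175²/(22×0.014) + 175 ≈ 99606.8 mm; DoF = Df − Dn = 44718 − 23606 ≈ 21112 mm.
Setup B: H = 300²/(2×0.02) + 300 ≈ 2250300.0 mm; DoF = Df − Dn = 258634 − 210340 ≈ 48294 mm.
Ratio = 48294 / 21112 ≈ 2.29.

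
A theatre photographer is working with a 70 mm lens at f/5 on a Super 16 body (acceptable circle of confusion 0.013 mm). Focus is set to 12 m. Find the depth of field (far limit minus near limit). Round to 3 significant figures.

Hyperfocal distance H = f²/(N·c) + f = 70²/(5 × 0.013) + 70 = 4900/0.065 + 70 ≈ 75454.6 mm ≈ 75.45 m.
Near limit Dn = s·(H − f)/(H + s − 2f) = 12000 × (75454.6 − 70) / (75454.6 + 12000 − 2 × 70) = 12000 × 75384.6 / 87314.6 ≈ 10360.4 mm.
Far limit Df = s·(H − f)/(H − s) = 12000 × (75454.6 − 70) / (75454.6 − 12000) = 12000 × 75384.6 / 63454.6 ≈ 14256.1 mm.
Depth of field = Df − Dn = 14256.1 − 10360.4 ≈ 3895.7 mm ≈ 3.90 m.

3.90 m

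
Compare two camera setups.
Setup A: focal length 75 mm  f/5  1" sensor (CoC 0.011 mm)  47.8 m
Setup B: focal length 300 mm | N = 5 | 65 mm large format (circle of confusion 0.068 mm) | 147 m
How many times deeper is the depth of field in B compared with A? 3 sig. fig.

Setup A: H = 75²/(5×0.011) + 75 ≈ 102347.7 mm; DoF = Df − Dn = 89621 − 32591 ≈ 57030 mm.
Setup B: H = 300²/(5×0.068) + 300 ≈ 265005.9 mm; DoF = Df − Dn = 329744 − 94582 ≈ 235162 mm.
Ratio = 235162 / 57030 ≈ 4.12.

4.12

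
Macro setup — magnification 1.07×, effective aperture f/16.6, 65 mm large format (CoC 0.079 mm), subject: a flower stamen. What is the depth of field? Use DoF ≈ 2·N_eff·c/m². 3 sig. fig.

2.29 mm

At magnification m, DoF ≈ 2·N_eff·c/m² = 2 × 16.6 × 0.079 / 1.07² = 2.623 / 1.145 ≈ 2.29 mm.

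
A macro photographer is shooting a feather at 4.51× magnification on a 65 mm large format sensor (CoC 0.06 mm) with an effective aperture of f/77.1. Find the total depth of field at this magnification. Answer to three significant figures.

At magnification m, DoF ≈ 2·N_eff·c/m² = 2 × 77.1 × 0.06 / 4.51² = 9.252 / 20.34 ≈ 0.455 mm.

0.455 mm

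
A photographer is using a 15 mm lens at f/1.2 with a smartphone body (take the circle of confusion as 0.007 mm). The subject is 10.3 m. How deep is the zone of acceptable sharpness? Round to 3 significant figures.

9.28 m

Hyperfocal distance H = f²/(N·c) + f = 15²/(1.2 × 0.007) + 15 = 225/0.0084 + 15 ≈ 26800.7 mm ≈ 26.80 m.
Near limit Dn = s·(H − f)/(H + s − 2f) = 10300 × (26800.7 − 15) / (26800.7 + 10300 − 2 × 15) = 10300 × 26785.7 / 37070.7 ≈ 7442.3 mm.
Far limit Df = s·(H − f)/(H − s) = 10300 × (26800.7 − 15) / (26800.7 − 10300) = 10300 × 26785.7 / 16500.7 ≈ 16720.1 mm.
Depth of field = Df − Dn = 16720.1 − 7442.3 ≈ 9277.8 mm ≈ 9.28 m.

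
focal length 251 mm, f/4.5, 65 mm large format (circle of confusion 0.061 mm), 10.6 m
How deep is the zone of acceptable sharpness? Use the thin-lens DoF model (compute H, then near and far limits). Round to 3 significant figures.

0.958 m

Hyperfocal distance H = f²/(N·c) + f = 251²/(4.5 × 0.061) + 251 = 63001/0.2745 + 251 ≈ 229762.8 mm ≈ 229.8 m.
Near limit Dn = s·(H − f)/(H + s − 2f) = 10600 × (229762.8 − 251) / (229762.8 + 10600 − 2 × 251) = 10600 × 229511.8 / 239860.8 ≈ 10142.65 mm.
Far limit Df = s·(H − f)/(H − s) = 10600 × (229762.8 − 251) / (229762.8 − 10600) = 10600 × 229511.8 / 219162.8 ≈ 11100.54 mm.
Depth of field = Df − Dn = 11100.54 − 10142.65 ≈ 957.89 mm ≈ 0.958 m.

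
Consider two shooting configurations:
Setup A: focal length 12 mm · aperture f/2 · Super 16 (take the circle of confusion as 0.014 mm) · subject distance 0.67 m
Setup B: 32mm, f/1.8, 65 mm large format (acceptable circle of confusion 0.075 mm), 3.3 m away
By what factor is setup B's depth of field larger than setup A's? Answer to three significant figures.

Setup A: H = 12²/(2×0.014) + 12 ≈ 5154.9 mm; DoF = Df − Dn = 768.30 − 594.00 ≈ 174.30 mm.
Setup B: H = 32²/(1.8×0.075) + 32 ≈ 7617.2 mm; DoF = Df − Dn = 5798.0 − 2306.3 ≈ 3491.7 mm.
Ratio = 3491.7 / 174.30 ≈ 20.0.

20.0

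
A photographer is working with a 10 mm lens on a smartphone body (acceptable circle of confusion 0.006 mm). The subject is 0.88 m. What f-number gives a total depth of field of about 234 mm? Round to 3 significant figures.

f/2.50

Write h = H − f = f²/(N·c). The thin-lens limits are Dn = s·h/(h + (s−f)) and Df = s·h/(h − (s−f)), so DoF = Df − Dn = 2·s·(s−f)·h / (h² − (s−f)²).
That is a quadratic in h: DoF·h² − 2·s·(s−f)·h − DoF·(s−f)² = 0 ⇒ h = (s−f)·(s + √(s² + DoF²)) / DoF = 870 × (880 + √(880² + 234²)) / 234 = 870 × (880 + 910.580) / 234 ≈ 6657.3 mm.
Then N = f²/(c·h) = 10² / (0.006 × 6657.3) = 100 / 39.944 ≈ 2.50.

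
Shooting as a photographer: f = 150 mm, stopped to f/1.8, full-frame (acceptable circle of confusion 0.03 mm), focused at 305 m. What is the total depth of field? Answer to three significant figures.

960 m

Hyperfocal distance H = f²/(N·c) + f = 150²/(1.8 × 0.03) + 150 = 22500/0.054 + 150 ≈ 416816.7 mm ≈ 416.8 m.
Near limit Dn = s·(H − f)/(H + s − 2f) = 305000 × (416816.7 − 150) / (416816.7 + 305000 − 2 × 150) = 305000 × 416666.7 / 721516.7 ≈ 176134 mm.
Far limit Df = s·(H − f)/(H − s) = 305000 × (416816.7 − 150) / (416816.7 − 305000) = 305000 × 416666.7 / 111816.7 ≈ 1136533 mm.
Depth of field = Df − Dn = 1136533 − 176134 ≈ 960399 mm ≈ 960 m.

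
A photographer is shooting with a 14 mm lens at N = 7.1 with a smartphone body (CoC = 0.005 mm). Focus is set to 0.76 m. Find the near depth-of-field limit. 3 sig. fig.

Hyperfocal distance H = f²/(N·c) + f = 14²/(7.1 × 0.005) + 14 = 196/0.0355 + 14 ≈ 5535.1 mm ≈ 5.535 m.
Near limit Dn = s·(H − f)/(H + s − 2f) = 760 × (5535.1 − 14) / (5535.1 + 760 − 2 × 14) = 760 × 5521.1 / 6267.1 ≈ 669.53 mm ≈ 0.670 m.

0.670 m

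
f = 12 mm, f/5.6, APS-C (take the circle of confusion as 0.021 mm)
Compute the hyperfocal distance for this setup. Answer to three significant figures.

1.24 m

Hyperfocal distance H = f²/(N·c) + f = 12²/(5.6 × 0.021) + 12 = 144/0.1176 + 12 ≈ 1236.5 mm ≈ 1.24 m.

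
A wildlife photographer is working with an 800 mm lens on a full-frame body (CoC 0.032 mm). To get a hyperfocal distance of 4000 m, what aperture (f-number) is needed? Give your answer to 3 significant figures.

Rearrange H = f²/(N·c) + f for N: N = f² / ((H − f)·c).
N = 800² / ((4000000 − 800) × 0.032) = 640000 / 127974 ≈ 5.

f/5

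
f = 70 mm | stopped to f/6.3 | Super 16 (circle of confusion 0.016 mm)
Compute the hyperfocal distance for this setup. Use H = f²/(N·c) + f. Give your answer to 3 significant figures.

Hyperfocal distance H = f²/(N·c) + f = 70²/(6.3 × 0.016) + 70 = 4900/0.1008 + 70 ≈ 48681.1 mm ≈ 48.7 m.

48.7 m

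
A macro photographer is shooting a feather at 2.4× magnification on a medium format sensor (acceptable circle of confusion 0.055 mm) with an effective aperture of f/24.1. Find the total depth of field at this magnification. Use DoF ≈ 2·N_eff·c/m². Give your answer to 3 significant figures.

0.460 mm

At magnification m, DoF ≈ 2·N_eff·c/m² = 2 × 24.1 × 0.055 / 2.4² = 2.651 / 5.76 ≈ 0.46 mm.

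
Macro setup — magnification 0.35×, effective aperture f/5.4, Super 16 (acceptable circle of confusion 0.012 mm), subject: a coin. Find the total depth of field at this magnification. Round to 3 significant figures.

At magnification m, DoF ≈ 2·N_eff·c/m² = 2 × 5.4 × 0.012 / 0.35² = 0.1296 / 0.1225 ≈ 1.06 mm.

1.06 mm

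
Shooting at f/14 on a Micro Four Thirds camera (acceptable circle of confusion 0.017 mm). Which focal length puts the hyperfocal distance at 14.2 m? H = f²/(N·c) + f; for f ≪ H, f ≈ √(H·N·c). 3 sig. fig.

From H = f²/(N·c) + f, with f ≪ H: f ≈ √(H·N·c) = √(14200 × 14 × 0.017) = √3379.6 ≈ 58.13 mm.
Exact: f² + N·c·f − N·c·H = 0 ⇒ f = (−N·c + √((N·c)² + 4·N·c·H))/2 = (−0.238 + √13518)/2 ≈ 58.015 mm ≈ 58.0 mm.

58.0 mm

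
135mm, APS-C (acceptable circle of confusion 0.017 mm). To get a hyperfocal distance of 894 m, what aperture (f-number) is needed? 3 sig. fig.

Rearrange H = f²/(N·c) + f for N: N = f² / ((H − f)·c).
N = 135² / ((894000 − 135) × 0.017) = 18225 / 15196 ≈ 1.20.

f/1.20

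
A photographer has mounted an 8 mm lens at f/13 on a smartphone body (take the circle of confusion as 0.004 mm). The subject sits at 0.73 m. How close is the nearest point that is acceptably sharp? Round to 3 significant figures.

Hyperfocal distance H = f²/(N·c) + f = 8²/(13 × 0.004) + 8 = 64/0.052 + 8 ≈ 1238.8 mm ≈ 1.239 m.
Near limit Dn = s·(H − f)/(H + s − 2f) = 730 × (1238.8 − 8) / (1238.8 + 730 − 2 × 8) = 730 × 1230.8 / 1952.8 ≈ 460.10 mm.

460 mm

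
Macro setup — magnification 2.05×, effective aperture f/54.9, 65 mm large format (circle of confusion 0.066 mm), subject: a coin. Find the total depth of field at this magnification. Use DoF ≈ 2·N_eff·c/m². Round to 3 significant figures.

At magnification m, DoF ≈ 2·N_eff·c/m² = 2 × 54.9 × 0.066 / 2.05² = 7.247 / 4.202 ≈ 1.72 mm.

1.72 mm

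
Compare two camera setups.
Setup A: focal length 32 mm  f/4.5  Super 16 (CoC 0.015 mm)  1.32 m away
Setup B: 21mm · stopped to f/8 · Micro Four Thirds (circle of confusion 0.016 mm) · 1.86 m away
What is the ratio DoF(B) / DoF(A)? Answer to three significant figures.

Setup A: H = 32²/(4.5×0.015) + 32 ≈ 15202.4 mm; DoF = Df − Dn = 1442.47 − 1216.70 ≈ 225.77 mm.
Setup B: H = 21²/(8×0.016) + 21 ≈ 3466.3 mm; DoF = Df − Dn = 3989.4 − 1212.7 ≈ 2776.7 mm.
Ratio = 2776.7 / 225.77 ≈ 12.3.

12.3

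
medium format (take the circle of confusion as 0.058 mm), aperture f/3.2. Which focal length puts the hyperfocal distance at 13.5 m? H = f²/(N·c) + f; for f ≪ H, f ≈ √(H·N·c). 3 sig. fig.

From H = f²/(N·c) + f, with f ≪ H: f ≈ √(H·N·c) = √(13500 × 3.2 × 0.058) = √2505.6 ≈ 50.06 mm.
Exact: f² + N·c·f − N·c·H = 0 ⇒ f = (−N·c + √((N·c)² + 4·N·c·H))/2 = (−0.1856 + √10022)/2 ≈ 49.963 mm ≈ 50.0 mm.

50.0 mm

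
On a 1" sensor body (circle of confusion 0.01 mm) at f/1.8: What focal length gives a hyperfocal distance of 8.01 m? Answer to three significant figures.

From H = f²/(N·c) + f, with f ≪ H: f ≈ √(H·N·c) = √(8010 × 1.8 × 0.01) = √144.18 ≈ 12.01 mm.
The +f correction barely moves this — solving exactly, f² + N·c·f − N·c·H = 0 ⇒ f = (−N·c + √((N·c)² + 4·N·c·H))/2 = (−0.018 + √576.72)/2 ≈ 11.999 mm, so f ≈ 12.0 mm.

12.0 mm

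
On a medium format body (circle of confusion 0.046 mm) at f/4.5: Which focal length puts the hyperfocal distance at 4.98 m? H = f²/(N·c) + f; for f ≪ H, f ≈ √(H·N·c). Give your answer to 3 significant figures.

From H = f²/(N·c) + f, with f ≪ H: f ≈ √(H·N·c) = √(4980 × 4.5 × 0.046) = √1030.9 ≈ 32.11 mm.
Exact: f² + N·c·f − N·c·H = 0 ⇒ f = (−N·c + √((N·c)² + 4·N·c·H))/2 = (−0.207 + √4123.5)/2 ≈ 32.004 mm ≈ 32.0 mm.

32.0 mm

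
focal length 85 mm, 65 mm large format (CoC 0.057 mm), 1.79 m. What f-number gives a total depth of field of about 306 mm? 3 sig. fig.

Write h = H − f = f²/(N·c). The thin-lens limits are Dn = s·h/(h + (s−f)) and Df = s·h/(h − (s−f)), so DoF = Df − Dn = 2·s·(s−f)·h / (h² − (s−f)²).
That is a quadratic in h: DoF·h² − 2·s·(s−f)·h − DoF·(s−f)² = 0 ⇒ h = (s−f)·(s + √(s² + DoF²)) / DoF = 1705 × (1790 + √(1790² + 306²)) / 306 = 1705 × (1790 + 1815.97) / 306 ≈ 20092 mm.
Then N = f²/(c·h) = 85² / (0.057 × 20092) = 7225 / 1145.2 ≈ 6.31.

f/6.31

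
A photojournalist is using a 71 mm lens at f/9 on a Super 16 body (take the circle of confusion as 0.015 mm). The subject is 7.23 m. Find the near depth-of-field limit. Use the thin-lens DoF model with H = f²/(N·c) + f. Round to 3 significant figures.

Hyperfocal distance H = f²/(N·c) + f = 71²/(9 × 0.015) + 71 = 5041/0.135 + 71 ≈ 37411.7 mm ≈ 37.41 m.
Near limit Dn = s·(H − f)/(H + s − 2f) = 7230 × (37411.7 − 71) / (37411.7 + 7230 − 2 × 71) = 7230 × 37340.7 / 44499.7 ≈ 6066.9 mm ≈ 6.07 m.

6.07 m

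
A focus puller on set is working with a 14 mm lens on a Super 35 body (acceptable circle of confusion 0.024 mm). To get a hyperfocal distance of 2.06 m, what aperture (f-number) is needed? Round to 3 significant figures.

Rearrange H = f²/(N·c) + f for N: N = f² / ((H − f)·c).
N = 14² / ((2060 − 14) × 0.024) = 196 / 49.10 ≈ 3.99.

f/3.99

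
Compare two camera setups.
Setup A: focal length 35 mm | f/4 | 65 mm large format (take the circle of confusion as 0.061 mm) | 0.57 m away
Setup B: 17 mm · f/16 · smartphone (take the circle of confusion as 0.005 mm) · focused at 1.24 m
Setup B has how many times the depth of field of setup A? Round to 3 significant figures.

7.72

Setup A: H = 35²/(4×0.061) + 35 ≈ 5055.5 mm; DoF = Df − Dn = 637.99 − 515.11 ≈ 122.88 mm.
Setup B: H = 17²/(16×0.005) + 17 ≈ 3629.5 mm; DoF = Df − Dn = 1874.66 − 926.38 ≈ 948.28 mm.
Ratio = 948.28 / 122.88 ≈ 7.72.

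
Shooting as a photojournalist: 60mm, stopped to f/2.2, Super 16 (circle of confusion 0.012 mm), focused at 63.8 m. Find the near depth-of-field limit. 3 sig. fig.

Hyperfocal distance H = f²/(N·c) + f = 60²/(2.2 × 0.012) + 60 = 3600/0.0264 + 60 ≈ 136423.6 mm ≈ 136.4 m.
Near limit Dn = s·(H − f)/(H + s − 2f) = 63800 × (136423.6 − 60) / (136423.6 + 63800 − 2 × 60) = 63800 × 136363.6 / 200103.6 ≈ 43477 mm ≈ 43.5 m.

43.5 m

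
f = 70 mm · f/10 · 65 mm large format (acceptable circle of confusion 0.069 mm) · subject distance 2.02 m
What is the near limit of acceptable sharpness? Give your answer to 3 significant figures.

1.58 m

Hyperfocal distance H = f²/(N·c) + f = 70²/(10 × 0.069) + 70 = 4900/0.69 + 70 ≈ 7171.4 mm ≈ 7.171 m.
Near limit Dn = s·(H − f)/(H + s − 2f) = 2020 × (7171.4 − 70) / (7171.4 + 2020 − 2 × 70) = 2020 × 7101.4 / 9051.4 ≈ 1584.8 mm ≈ 1.58 m.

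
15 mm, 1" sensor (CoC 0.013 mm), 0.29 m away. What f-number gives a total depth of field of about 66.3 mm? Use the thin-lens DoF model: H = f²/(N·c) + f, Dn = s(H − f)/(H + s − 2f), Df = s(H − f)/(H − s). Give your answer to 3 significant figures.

f/7.10

Write h = H − f = f²/(N·c). The thin-lens limits are Dn = s·h/(h + (s−f)) and Df = s·h/(h − (s−f)), so DoF = Df − Dn = 2·s·(s−f)·h / (h² − (s−f)²).
That is a quadratic in h: DoF·h² − 2·s·(s−f)·h − DoF·(s−f)² = 0 ⇒ h = (s−f)·(s + √(s² + DoF²)) / DoF = 275 × (290 + √(290² + 66.3²)) / 66.3 = 275 × (290 + 297.482) / 66.3 ≈ 2436.8 mm.
Then N = f²/(c·h) = 15² / (0.013 × 2436.8) = 225 / 31.678 ≈ 7.10.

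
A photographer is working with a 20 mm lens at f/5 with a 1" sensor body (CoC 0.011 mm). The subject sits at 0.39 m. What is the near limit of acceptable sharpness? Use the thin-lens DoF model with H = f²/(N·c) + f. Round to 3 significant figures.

371 mm

Hyperfocal distance H = f²/(N·c) + f = 20²/(5 × 0.011) + 20 = 400/0.055 + 20 ≈ 7292.7 mm ≈ 7.293 m.
Near limit Dn = s·(H − f)/(H + s − 2f) = 390 × (7292.7 − 20) / (7292.7 + 390 − 2 × 20) = 390 × 7272.7 / 7642.7 ≈ 371.12 mm.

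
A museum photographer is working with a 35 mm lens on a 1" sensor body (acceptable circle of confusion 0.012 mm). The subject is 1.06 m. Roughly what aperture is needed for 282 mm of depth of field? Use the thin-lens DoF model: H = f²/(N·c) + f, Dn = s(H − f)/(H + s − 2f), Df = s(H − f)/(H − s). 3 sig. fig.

f/13

Write h = H − f = f²/(N·c). The thin-lens limits are Dn = s·h/(h + (s−f)) and Df = s·h/(h − (s−f)), so DoF = Df − Dn = 2·s·(s−f)·h / (h² − (s−f)²).
That is a quadratic in h: DoF·h² − 2·s·(s−f)·h − DoF·(s−f)² = 0 ⇒ h = (s−f)·(s + √(s² + DoF²)) / DoF = 1025 × (1060 + √(1060² + 282²)) / 282 = 1025 × (1060 + 1096.87) / 282 ≈ 7839.7 mm.
Then N = f²/(c·h) = 35² / (0.012 × 7839.7) = 1225 / 94.076 ≈ 13.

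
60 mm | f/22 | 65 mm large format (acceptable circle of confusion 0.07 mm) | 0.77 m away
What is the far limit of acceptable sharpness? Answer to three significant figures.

1.11 m

Hyperfocal distance H = f²/(N·c) + f = 60²/(22 × 0.07) + 60 = 3600/1.54 + 60 ≈ 2397.7 mm ≈ 2.398 m.
Far limit Df = s·(H − f)/(H − s) = 770 × (2397.7 − 60) / (2397.7 − 770) = 770 × 2337.7 / 1627.7 ≈ 1105.9 mm ≈ 1.11 m.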